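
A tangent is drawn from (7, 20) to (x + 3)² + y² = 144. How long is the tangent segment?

2√89

With centre O = (−3, 0), |OP|² = 500 and r² = 144.
The tangent meets the radius at right angles, so tangent² = |PO|² − r² = 500 − 144 = 356.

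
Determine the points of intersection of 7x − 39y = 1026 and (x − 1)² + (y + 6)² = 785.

Substitute y = (−1026 + 7x)/39:
1570x² − 14130x − 565200 = 0  ⟹  x² − 9x − 360 = 0
x = 24 or x = −15, giving (24, −22) and (−15, −29).

(−15, −29) and (24, −22)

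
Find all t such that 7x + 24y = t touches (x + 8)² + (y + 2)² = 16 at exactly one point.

t = −204 or t = −4

For a tangent, require d(centre, line) = r = 4.
|7·(−8) + 24·(−2) − t| / √625 = 4
|t − (−104)| = 4·25, so t = −4 or t = −204.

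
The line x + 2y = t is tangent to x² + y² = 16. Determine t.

For a tangent, require d(centre, line) = r = 4.
|1·0 + 2·0 − t| / √5 = 4
|t| = 4√5.

t = ±4√5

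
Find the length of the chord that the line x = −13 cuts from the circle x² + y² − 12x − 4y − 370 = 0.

14

The distance from (6, 2) to the line is 19, and r² = 410.
Chord = 2√(r² − d²) = 2·√(49) = 14.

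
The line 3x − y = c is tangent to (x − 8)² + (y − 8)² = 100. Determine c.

Tangency holds when the distance from the centre (8, 8) to the line equals the radius 10:
|3·8 − 1·8 − c| / √10 = 10
|c − (16)| = 10√10.

c = 16 ± 10√10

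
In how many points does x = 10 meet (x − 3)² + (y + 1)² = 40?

0

Substituting the line into the circle gives y² + 2y + 10 = 0.
Δ = 4 − 40 = −36.
No real roots: the line does not meet the circle.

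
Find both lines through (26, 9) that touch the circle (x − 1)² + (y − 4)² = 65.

Write the tangent as mx − y + (9 − m·(26)) = 0 and set its distance from the centre to √65:
[m·(−25) − (−5)]² = 65(m² + 1)
56m² − 25m − 4 = 0, so m = 4/7 or m = −1/8.
Through (26, 9) these give 4x − 7y = 41 and x + 8y = 98.

4x − 7y = 41 and x + 8y = 98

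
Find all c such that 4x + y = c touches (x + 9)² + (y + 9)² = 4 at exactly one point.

c = −45 ± 2√17

Tangency holds when the distance from the centre (−9, −9) to the line equals the radius 2:
|4·(−9) + 1·(−9) − c| / √17 = 2
|c − (−45)| = 2√17.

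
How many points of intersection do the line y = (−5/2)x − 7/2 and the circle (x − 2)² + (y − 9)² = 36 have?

Substituting the line into the circle gives 29x² + 234x + 497 = 0.
Discriminant = (234)² − 4·29·(497) = −2896 < 0.
No real roots: the line does not meet the circle.

0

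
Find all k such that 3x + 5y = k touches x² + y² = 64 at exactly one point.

The line touches the circle iff its distance from (0, 0) is 8:
|3·0 + 5·0 − k| / √34 = 8
|k| = 8√34.

k = ±8√34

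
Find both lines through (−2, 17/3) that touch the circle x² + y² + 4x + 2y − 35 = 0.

x + 3y = 15 and x − 3y = −19

Write the tangent as mx − y + (17/3 − m·(−2)) = 0 and set its distance from the centre to 2√10:
[m·(0) − (−20/3)]² = 40(m² + 1)
9m² − 1 = 0, so m = −1/3 or m = 1/3.
Through (−2, 17/3) these give x + 3y = 15 and x − 3y = −19.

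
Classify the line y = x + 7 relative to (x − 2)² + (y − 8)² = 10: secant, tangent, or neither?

Substituting the line into the circle gives 2x² − 6x − 5 = 0.
Discriminant = (−6)² − 4·2·(−5) = 76 > 0.
Two real roots: the line is a secant.

secant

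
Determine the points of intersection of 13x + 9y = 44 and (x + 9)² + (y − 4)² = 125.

Express y = (44 − 13x)/9 and substitute into the circle:
250x² + 1250x − 3500 = 0  ⟹  x² + 5x − 14 = 0
x = 2 or x = −7, giving (2, 2) and (−7, 15).

(−7, 15) and (2, 2)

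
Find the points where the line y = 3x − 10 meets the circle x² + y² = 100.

Substitute y = 3x − 10:
10x² − 60x = 0  ⟹  x² − 6x = 0
x = 6 or x = 0, giving (6, 8) and (0, −10).

(0, −10) and (6, 8)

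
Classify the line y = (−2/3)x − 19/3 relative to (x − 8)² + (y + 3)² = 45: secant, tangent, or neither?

Substituting the line into the circle gives 13x² − 104x + 271 = 0.
Δ = 10816 − 14092 = −3276.
No real roots: the line does not meet the circle.

neither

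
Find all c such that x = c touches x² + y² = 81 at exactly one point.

The line touches the circle iff its distance from (0, 0) is 9:
|1·0 + 0·0 − c| / √1 = 9
|c| = 9, so c = 9 or c = −9.

c = −9 or c = 9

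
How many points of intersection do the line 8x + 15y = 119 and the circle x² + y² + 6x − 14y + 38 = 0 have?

Substituting the line into the circle gives 289x² + 1126x − 2279 = 0.
Discriminant = (1126)² − 4·289·(−2279) = 3902400 > 0.
Two real roots: the line is a secant.

2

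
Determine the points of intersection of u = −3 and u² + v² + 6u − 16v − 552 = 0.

The line gives u = −3. Substituting into the circle:
v² − 16v − 561 = 0
v = 33 or v = −17, giving (−3, 33) and (−3, −17).

(−3, −17) and (−3, 33)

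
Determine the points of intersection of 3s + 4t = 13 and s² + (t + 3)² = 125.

(−5, 7) and (11, −5)

From the line, t = (13 − 3s)/4. Substituting:
25s² − 150s − 1375 = 0  ⟹  s² − 6s − 55 = 0
s = 11 or s = −5, giving (11, −5) and (−5, 7).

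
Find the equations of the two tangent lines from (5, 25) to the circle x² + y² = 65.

Let a tangent through (5, 25) have slope m. Its distance from (0, 0) must equal √65:
(−5m − (−25))² = 65(m² + 1)
4m² + 25m − 56 = 0, so m = −8 or m = 7/4.
Through (5, 25) these give 8x + y = 65 and 7x − 4y = −65.

8x + y = 65 and 7x − 4y = −65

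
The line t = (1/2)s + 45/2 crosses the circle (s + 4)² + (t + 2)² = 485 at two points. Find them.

(−21, 12) and (−5, 20)

From the line, t = (45 + s)/2. Substituting:
5s² + 130s + 525 = 0  ⟹  s² + 26s + 105 = 0
s = −5 or s = −21, giving (−5, 20) and (−21, 12).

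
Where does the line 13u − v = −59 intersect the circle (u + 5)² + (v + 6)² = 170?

(−6, −19) and (−4, 7)

Substitute v = 13u + 59:
170u² + 1700u + 4080 = 0  ⟹  u² + 10u + 24 = 0
u = −4 or u = −6, giving (−4, 7) and (−6, −19).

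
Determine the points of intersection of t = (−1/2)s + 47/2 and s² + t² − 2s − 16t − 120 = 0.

From the line, t = (47 − s)/2. Substituting:
5s² − 70s + 225 = 0  ⟹  s² − 14s + 45 = 0
s = 9 or s = 5, giving (9, 19) and (5, 21).

(5, 21) and (9, 19)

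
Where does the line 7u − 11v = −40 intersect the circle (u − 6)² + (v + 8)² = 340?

Express v = (40 + 7u)/11 and substitute into the circle:
170u² + 340u − 20400 = 0  ⟹  u² + 2u − 120 = 0
u = 10 or u = −12, giving (10, 10) and (−12, −4).

(−12, −4) and (10, 10)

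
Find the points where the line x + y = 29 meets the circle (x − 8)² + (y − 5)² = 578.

Express y = −x + 29 and substitute into the circle:
2x² − 64x + 62 = 0  ⟹  x² − 32x + 31 = 0
x = 31 or x = 1, giving (31, −2) and (1, 28).

(1, 28) and (31, −2)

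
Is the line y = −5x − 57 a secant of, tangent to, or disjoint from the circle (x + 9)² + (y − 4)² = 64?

Substituting the line into the circle gives 26x² + 628x + 3738 = 0.
Δ = 394384 − 388752 = 5632.
Two real roots: the line is a secant.

secant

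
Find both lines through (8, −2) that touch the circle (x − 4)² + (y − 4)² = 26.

5x − y = 42 and x + 5y = −2

Let a tangent through (8, −2) have slope m. Its distance from (4, 4) must equal √26:
[m·(−4) − (6)]² = 26(m² + 1)
5m² − 24m − 5 = 0, so m = 5 or m = −1/5.
Through (8, −2) these give 5x − y = 42 and x + 5y = −2.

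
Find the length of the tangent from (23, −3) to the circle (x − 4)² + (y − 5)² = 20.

Centre (4, 5), r² = 20. |PO|² = (19)² + (−8)² = 425.
By the tangent–radius right angle, tangent length = √(|PO|² − r²) = √405 = 9√5.

9√5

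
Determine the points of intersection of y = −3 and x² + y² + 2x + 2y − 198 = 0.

(−15, −3) and (13, −3)

Express y = −3 and substitute into the circle:
x² + 2x − 195 = 0
x = 13 or x = −15, giving (13, −3) and (−15, −3).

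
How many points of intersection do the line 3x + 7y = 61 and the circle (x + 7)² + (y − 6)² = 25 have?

d² = (3·(−7) + 7·6 − (61))²/58 = 800/29; r² = 25.
Since d² > r², the line lies outside the circle.

0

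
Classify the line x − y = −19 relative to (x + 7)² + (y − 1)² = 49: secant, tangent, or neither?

Substituting the line into the circle gives 2x² + 50x + 324 = 0.
Discriminant = (50)² − 4·2·(324) = −92 < 0.
No real roots: the line does not meet the circle.

neither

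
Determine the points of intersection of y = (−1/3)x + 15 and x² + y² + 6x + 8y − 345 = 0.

From the line, y = (45 − x)/3. Substituting:
10x² − 60x = 0  ⟹  x² − 6x = 0
x = 6 or x = 0, giving (6, 13) and (0, 15).

(0, 15) and (6, 13)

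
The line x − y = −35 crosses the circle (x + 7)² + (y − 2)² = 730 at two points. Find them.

From the line, y = x + 35. Substituting:
2x² + 80x + 408 = 0  ⟹  x² + 40x + 204 = 0
x = −6 or x = −34, giving (−6, 29) and (−34, 1).

(−34, 1) and (−6, 29)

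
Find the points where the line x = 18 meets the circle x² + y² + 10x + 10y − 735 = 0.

The line gives x = 18. Substituting into the circle:
y² + 10y − 231 = 0
y = 11 or y = −21, giving (18, 11) and (18, −21).

(18, −21) and (18, 11)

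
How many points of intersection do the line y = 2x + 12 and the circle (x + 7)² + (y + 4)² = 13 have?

2

Substituting the line into the circle gives 5x² + 78x + 292 = 0.
Δ = 6084 − 5840 = 244.
Two real roots: the line is a secant.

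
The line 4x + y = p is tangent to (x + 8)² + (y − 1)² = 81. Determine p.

Tangency holds when the distance from the centre (−8, 1) to the line equals the radius 9:
|4·(−8) + 1·1 − p| / √17 = 9
|p − (−31)| = 9√17.

p = −31 ± 9√17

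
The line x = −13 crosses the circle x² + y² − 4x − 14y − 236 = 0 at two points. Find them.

(−13, −1) and (−13, 15)

The line gives x = −13. Substituting into the circle:
y² − 14y − 15 = 0
y = 15 or y = −1, giving (−13, 15) and (−13, −1).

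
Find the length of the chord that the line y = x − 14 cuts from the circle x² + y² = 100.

2√2

The distance from (0, 0) to the line is 14/√2, and r² = 100.
Half the chord is √(r² − d²) = √(2), so the full chord is 2√2.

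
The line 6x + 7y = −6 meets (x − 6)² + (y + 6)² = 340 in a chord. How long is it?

4√85

The distance from (6, −6) to the line is 0/√85, and r² = 340.
Half the chord is √(r² − d²) = √(340), so the full chord is 4√85.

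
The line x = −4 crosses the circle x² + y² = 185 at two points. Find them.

(−4, −13) and (−4, 13)

The line gives x = −4. Substituting into the circle:
y² − 169 = 0
y = 13 or y = −13, giving (−4, 13) and (−4, −13).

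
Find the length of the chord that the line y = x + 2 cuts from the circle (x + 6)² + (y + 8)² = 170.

Express y = x + 2 and substitute into the circle:
2x² + 32x − 34 = 0  ⟹  x² + 16x − 17 = 0
x = 1 or x = −17, giving (1, 3) and (−17, −15).
Chord length = distance between (1, 3) and (−17, −15) = √648 = 18√2.

18√2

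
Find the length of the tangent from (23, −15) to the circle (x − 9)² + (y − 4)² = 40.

√517

The centre is (9, 4) and r = 2√10. The square of the distance from P to the centre is 196 + 361 = 557.
The tangent meets the radius at right angles, so tangent² = |PO|² − r² = 557 − 40 = 517.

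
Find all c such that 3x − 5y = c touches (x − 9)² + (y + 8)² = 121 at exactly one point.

c = 67 ± 11√34

For a tangent, require d(centre, line) = r = 11.
|3·9 − 5·(−8) − c| / √34 = 11
|c − (67)| = 11√34.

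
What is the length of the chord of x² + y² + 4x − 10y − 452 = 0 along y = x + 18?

29√2

Centre (−2, 5), r² = 481. Perpendicular distance d from centre to line = |11| / √2 = 11/√2.
Half the chord is √(r² − d²) = √(841/2), so the full chord is 29√2.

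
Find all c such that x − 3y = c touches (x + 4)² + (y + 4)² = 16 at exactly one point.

c = 8 ± 4√10

The line touches the circle iff its distance from (−4, −4) is 4:
|1·(−4) − 3·(−4) − c| / √10 = 4
|c − (8)| = 4√10.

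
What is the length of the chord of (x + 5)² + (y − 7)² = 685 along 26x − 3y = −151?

Express y = (151 + 26x)/3 and substitute into the circle:
685x² + 6850x + 10960 = 0  ⟹  x² + 10x + 16 = 0
x = −2 or x = −8, giving (−2, 33) and (−8, −19).
|(−2, 33) − (−8, −19)| = √((6)² + (52)²) = 2√685.

2√685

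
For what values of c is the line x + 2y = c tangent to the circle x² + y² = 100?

c = ±10√5

The line touches the circle iff its distance from (0, 0) is 10:
|1·0 + 2·0 − c| / √5 = 10
|c| = 10√5.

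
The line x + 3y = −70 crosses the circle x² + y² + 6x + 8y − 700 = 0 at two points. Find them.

Substitute y = (−70 − x)/3:
10x² + 170x − 3080 = 0  ⟹  x² + 17x − 308 = 0
x = 11 or x = −28, giving (11, −27) and (−28, −14).

(−28, −14) and (11, −27)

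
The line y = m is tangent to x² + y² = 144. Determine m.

For a tangent, require d(centre, line) = r = 12.
|0·0 + 1·0 − m| / √1 = 12
|m| = 12, so m = 12 or m = −12.

m = −12 or m = 12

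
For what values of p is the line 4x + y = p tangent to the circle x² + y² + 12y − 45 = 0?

p = −6 ± 9√17

Tangency holds when the distance from the centre (0, −6) to the line equals the radius 9:
|4·0 + 1·(−6) − p| / √17 = 9
|p − (−6)| = 9√17.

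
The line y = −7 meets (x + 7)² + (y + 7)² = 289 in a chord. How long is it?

34

Centre (−7, −7), r² = 289. Perpendicular distance d from centre to line = |0| / √1 = 0.
Chord = 2√(r² − d²) = 2·√(289) = 34.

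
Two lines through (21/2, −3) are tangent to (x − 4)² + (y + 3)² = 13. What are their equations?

2x + 3y = 12 and 2x − 3y = 30

Let a tangent through (21/2, −3) have slope m. Its distance from (4, −3) must equal √13:
[m·(−13/2) − (0)]² = 13(m² + 1)
9m² − 4 = 0, so m = −2/3 or m = 2/3.
With m = −2/3: 2x + 3y = 12. With m = 2/3: 2x − 3y = 30.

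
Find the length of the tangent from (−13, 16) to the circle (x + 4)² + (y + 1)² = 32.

13√2

Centre (−4, −1), r² = 32. |PO|² = (−9)² + (17)² = 370.
The tangent meets the radius at right angles, so tangent² = |PO|² − r² = 370 − 32 = 338.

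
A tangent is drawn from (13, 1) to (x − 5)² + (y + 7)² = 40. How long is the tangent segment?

2√22

With centre O = (5, −7), |OP|² = 128 and r² = 40.
The tangent meets the radius at right angles, so tangent² = |PO|² − r² = 128 − 40 = 88.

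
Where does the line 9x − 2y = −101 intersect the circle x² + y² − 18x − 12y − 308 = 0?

Substitute y = (101 + 9x)/2:
85x² + 1530x + 6545 = 0  ⟹  x² + 18x + 77 = 0
x = −7 or x = −11, giving (−7, 19) and (−11, 1).

(−11, 1) and (−7, 19)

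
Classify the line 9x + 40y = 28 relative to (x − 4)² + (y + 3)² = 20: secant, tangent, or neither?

secant

Centre (4, −3), r² = 20. Distance² from centre to line = (−112)²/1681 = 12544/1681.
Since d² < r², the line cuts the circle twice.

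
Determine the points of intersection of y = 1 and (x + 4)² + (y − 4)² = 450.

(−25, 1) and (17, 1)

Substitute y = 1:
x² + 8x − 425 = 0
x = 17 or x = −25, giving (17, 1) and (−25, 1).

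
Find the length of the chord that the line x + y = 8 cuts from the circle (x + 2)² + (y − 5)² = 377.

27√2

The distance from (−2, 5) to the line is 5/√2, and r² = 377.
Half the chord is √(r² − d²) = √(729/2), so the full chord is 27√2.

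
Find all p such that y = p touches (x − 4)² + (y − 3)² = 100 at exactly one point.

p = −7 or p = 13

The line touches the circle iff its distance from (4, 3) is 10:
|0·4 + 1·3 − p| / √1 = 10
|p − (3)| = 10, so p = 13 or p = −7.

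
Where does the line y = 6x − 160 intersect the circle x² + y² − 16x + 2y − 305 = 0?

(25, −10) and (27, 2)

Express y = 6x − 160 and substitute into the circle:
37x² − 1924x + 24975 = 0  ⟹  x² − 52x + 675 = 0
x = 27 or x = 25, giving (27, 2) and (25, −10).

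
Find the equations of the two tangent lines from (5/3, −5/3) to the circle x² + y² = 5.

A line y − (−5/3) = m(x − (5/3)) is tangent when its distance from (0, 0) is √5:
(−5/3m − (5/3))² = 5(m² + 1)
2m² − 5m + 2 = 0, so m = 2 or m = 1/2.
With m = 2: 2x − y = 5. With m = 1/2: x − 2y = 5.

2x − y = 5 and x − 2y = 5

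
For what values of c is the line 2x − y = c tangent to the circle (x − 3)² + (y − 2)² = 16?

c = 4 ± 4√5

The line touches the circle iff its distance from (3, 2) is 4:
|2·3 − 1·2 − c| / √5 = 4
|c − (4)| = 4√5.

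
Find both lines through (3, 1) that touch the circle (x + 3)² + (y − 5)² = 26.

x − 5y = −2 and 5x + y = 16

Write the tangent as mx − y + (1 − m·(3)) = 0 and set its distance from the centre to √26:
(−6m − (4))² = 26(m² + 1)
5m² + 24m − 5 = 0, so m = 1/5 or m = −5.
Through (3, 1) these give x − 5y = −2 and 5x + y = 16.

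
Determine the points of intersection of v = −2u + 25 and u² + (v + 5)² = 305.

Substitute v = −2u + 25:
5u² − 120u + 595 = 0  ⟹  u² − 24u + 119 = 0
u = 17 or u = 7, giving (17, −9) and (7, 11).

(7, 11) and (17, −9)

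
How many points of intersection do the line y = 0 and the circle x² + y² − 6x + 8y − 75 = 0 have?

Substituting the line into the circle gives x² − 6x − 75 = 0.
Δ = 36 − (−300) = 336.
Two real roots: the line is a secant.

2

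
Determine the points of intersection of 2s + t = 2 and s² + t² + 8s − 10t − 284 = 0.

(−10, 22) and (6, −10)

Express t = −2s + 2 and substitute into the circle:
5s² + 20s − 300 = 0  ⟹  s² + 4s − 60 = 0
s = 6 or s = −10, giving (6, −10) and (−10, 22).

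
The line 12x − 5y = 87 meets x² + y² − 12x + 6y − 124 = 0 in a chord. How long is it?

26

Substitute y = (−87 + 12x)/5:
169x² − 2028x + 1859 = 0  ⟹  x² − 12x + 11 = 0
x = 11 or x = 1, giving (11, 9) and (1, −15).
|(11, 9) − (1, −15)| = √((10)² + (24)²) = 26.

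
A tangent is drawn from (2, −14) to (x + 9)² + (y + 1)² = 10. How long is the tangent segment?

2√70

The centre is (−9, −1) and r = √10. The square of the distance from P to the centre is 121 + 169 = 290.
By the tangent–radius right angle, tangent length = √(|PO|² − r²) = √280 = 2√70.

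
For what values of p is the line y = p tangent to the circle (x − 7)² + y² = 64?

p = −8 or p = 8

Tangency holds when the distance from the centre (7, 0) to the line equals the radius 8:
|0·7 + 1·0 − p| / √1 = 8
|p| = 8, so p = 8 or p = −8.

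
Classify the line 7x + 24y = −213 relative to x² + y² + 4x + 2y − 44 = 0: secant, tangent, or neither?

tangent

Substituting the line into the circle gives 625x² + 4950x + 9801 = 0.
Discriminant = (4950)² − 4·625·(9801) = 0.
A repeated root: the line is tangent.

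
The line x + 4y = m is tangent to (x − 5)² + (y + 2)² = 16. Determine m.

The line touches the circle iff its distance from (5, −2) is 4:
|1·5 + 4·(−2) − m| / √17 = 4
|m − (−3)| = 4√17.

m = −3 ± 4√17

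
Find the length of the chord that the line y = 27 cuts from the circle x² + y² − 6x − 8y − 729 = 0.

30

Centre (3, 4), r² = 754. Perpendicular distance d from centre to line = |−23| / √1 = 23.
Chord = 2√(r² − d²) = 2·√(225) = 30.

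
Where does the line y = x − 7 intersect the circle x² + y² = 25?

From the line, y = x − 7. Substituting:
2x² − 14x + 24 = 0  ⟹  x² − 7x + 12 = 0
x = 4 or x = 3, giving (4, −3) and (3, −4).

(3, −4) and (4, −3)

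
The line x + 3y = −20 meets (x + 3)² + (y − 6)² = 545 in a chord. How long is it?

13√10

Substitute y = (−20 − x)/3:
10x² + 130x − 3380 = 0  ⟹  x² + 13x − 338 = 0
x = 13 or x = −26, giving (13, −11) and (−26, 2).
|(13, −11) − (−26, 2)| = √((39)² + (−13)²) = 13√10.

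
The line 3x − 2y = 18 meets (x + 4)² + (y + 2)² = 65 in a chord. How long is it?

2√13

Express y = (−18 + 3x)/2 and substitute into the circle:
13x² − 52x = 0  ⟹  x² − 4x = 0
x = 4 or x = 0, giving (4, −3) and (0, −9).
Chord length = distance between (4, −3) and (0, −9) = √52 = 2√13.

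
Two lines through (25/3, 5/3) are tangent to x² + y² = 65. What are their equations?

Write the tangent as mx − y + (5/3 − m·(25/3)) = 0 and set its distance from the centre to √65:
[m·(−25/3) − (−5/3)]² = 65(m² + 1)
4m² − 25m − 56 = 0, so m = −7/4 or m = 8.
With m = −7/4: 7x + 4y = 65. With m = 8: 8x − y = 65.

7x + 4y = 65 and 8x − y = 65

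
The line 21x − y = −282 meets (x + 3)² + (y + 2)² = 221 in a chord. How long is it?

Centre (−3, −2), r² = 221. Perpendicular distance d from centre to line = |221| / √442 = 221/√442.
Chord = 2√(r² − d²) = 2·√(221/2) = √442.

√442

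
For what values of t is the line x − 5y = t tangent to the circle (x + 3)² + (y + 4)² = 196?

t = 17 ± 14√26

Tangency holds when the distance from the centre (−3, −4) to the line equals the radius 14:
|1·(−3) − 5·(−4) − t| / √26 = 14
|t − (17)| = 14√26.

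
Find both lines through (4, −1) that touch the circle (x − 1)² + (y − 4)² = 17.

A line y − (−1) = m(x − (4)) is tangent when its distance from (1, 4) is √17:
(−3m − (5))² = 17(m² + 1)
4m² − 15m − 4 = 0, so m = 4 or m = −1/4.
With m = 4: 4x − y = 17. With m = −1/4: x + 4y = 0.

4x − y = 17 and x + 4y = 0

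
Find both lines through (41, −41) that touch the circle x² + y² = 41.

4x + 5y = −41 and 5x + 4y = 41

Write the tangent as mx − y + (−41 − m·(41)) = 0 and set its distance from the centre to √41:
[m·(−41) − (41)]² = 41(m² + 1)
20m² + 41m + 20 = 0, so m = −4/5 or m = −5/4.
Through (41, −41) these give 4x + 5y = −41 and 5x + 4y = 41.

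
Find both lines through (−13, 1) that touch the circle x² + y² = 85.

7x + 6y = −85 and 6x − 7y = −85

Write the tangent as mx − y + (1 − m·(−13)) = 0 and set its distance from the centre to √85:
(13m − (−1))² = 85(m² + 1)
42m² + 13m − 42 = 0, so m = −7/6 or m = 6/7.
With m = −7/6: 7x + 6y = −85. With m = 6/7: 6x − 7y = −85.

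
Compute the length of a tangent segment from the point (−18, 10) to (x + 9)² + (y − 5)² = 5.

The centre is (−9, 5) and r = √5. The square of the distance from P to the centre is 81 + 25 = 106.
The tangent meets the radius at right angles, so tangent² = |PO|² − r² = 106 − 5 = 101.

√101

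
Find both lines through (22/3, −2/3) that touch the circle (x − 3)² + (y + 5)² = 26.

x + 5y = 4 and 5x + y = 36

A line y − (−2/3) = m(x − (22/3)) is tangent when its distance from (3, −5) is √26:
[m·(−13/3) − (−13/3)]² = 26(m² + 1)
5m² + 26m + 5 = 0, so m = −1/5 or m = −5.
With m = −1/5: x + 5y = 4. With m = −5: 5x + y = 36.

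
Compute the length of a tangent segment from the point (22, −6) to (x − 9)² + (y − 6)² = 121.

The centre is (9, 6) and r = 11. The square of the distance from P to the centre is 169 + 144 = 313.
The tangent meets the radius at right angles, so tangent² = |PO|² − r² = 313 − 121 = 192.

8√3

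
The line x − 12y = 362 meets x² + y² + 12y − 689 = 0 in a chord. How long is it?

2√145

Express y = (−362 + x)/12 and substitute into the circle:
145x² − 580x − 20300 = 0  ⟹  x² − 4x − 140 = 0
x = 14 or x = −10, giving (14, −29) and (−10, −31).
Chord length = distance between (14, −29) and (−10, −31) = √580 = 2√145.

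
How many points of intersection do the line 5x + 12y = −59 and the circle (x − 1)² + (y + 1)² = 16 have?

Substituting the line into the circle gives 169x² + 182x + 49 = 0.
Δ = 33124 − 33124 = 0.
A repeated root: the line is tangent.

1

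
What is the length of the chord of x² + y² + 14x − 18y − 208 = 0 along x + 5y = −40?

Centre (−7, 9), r² = 338. Perpendicular distance d from centre to line = |78| / √26 = 78/√26.
Half the chord is √(r² − d²) = √(104), so the full chord is 4√26.

4√26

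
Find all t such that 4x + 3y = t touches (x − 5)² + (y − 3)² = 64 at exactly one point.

t = −11 or t = 69

For a tangent, require d(centre, line) = r = 8.
|4·5 + 3·3 − t| / √25 = 8
|t − (29)| = 8·5, so t = 69 or t = −11.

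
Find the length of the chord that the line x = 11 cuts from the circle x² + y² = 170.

The line gives x = 11. Substituting into the circle:
y² − 49 = 0
y = 7 or y = −7, giving (11, 7) and (11, −7).
|(11, 7) − (11, −7)| = √((0)² + (14)²) = 14.

14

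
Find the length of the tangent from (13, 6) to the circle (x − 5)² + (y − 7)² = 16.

7

Centre (5, 7), r² = 16. |PO|² = (8)² + (−1)² = 65.
The tangent meets the radius at right angles, so tangent² = |PO|² − r² = 65 − 16 = 49.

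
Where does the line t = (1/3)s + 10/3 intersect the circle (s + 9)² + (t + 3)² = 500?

(−31, −7) and (11, 7)

Substitute t = (10 + s)/3:
10s² + 200s − 3410 = 0  ⟹  s² + 20s − 341 = 0
s = 11 or s = −31, giving (11, 7) and (−31, −7).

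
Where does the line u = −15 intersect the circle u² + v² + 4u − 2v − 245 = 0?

(−15, −8) and (−15, 10)

The line gives u = −15. Substituting into the circle:
v² − 2v − 80 = 0
v = 10 or v = −8, giving (−15, 10) and (−15, −8).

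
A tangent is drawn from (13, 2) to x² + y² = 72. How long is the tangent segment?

The centre is (0, 0) and r = 6√2. The square of the distance from P to the centre is 169 + 4 = 173.
Power of the point: PT² = |PO|² − r² = 101, so PT = √101.

√101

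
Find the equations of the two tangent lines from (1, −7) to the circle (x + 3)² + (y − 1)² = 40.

x + 3y = −20 and 3x − y = 10

Let a tangent through (1, −7) have slope m. Its distance from (−3, 1) must equal 2√10:
[m·(−4) − (8)]² = 40(m² + 1)
3m² − 8m − 3 = 0, so m = −1/3 or m = 3.
Through (1, −7) these give x + 3y = −20 and 3x − y = 10.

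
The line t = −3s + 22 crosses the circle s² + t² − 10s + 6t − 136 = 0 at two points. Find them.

(4, 10) and (12, −14)

From the line, t = −3s + 22. Substituting:
10s² − 160s + 480 = 0  ⟹  s² − 16s + 48 = 0
s = 12 or s = 4, giving (12, −14) and (4, 10).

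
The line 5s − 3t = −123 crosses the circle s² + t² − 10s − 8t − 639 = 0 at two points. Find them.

(−21, 6) and (−9, 26)

Express t = (123 + 5s)/3 and substitute into the circle:
34s² + 1020s + 6426 = 0  ⟹  s² + 30s + 189 = 0
s = −9 or s = −21, giving (−9, 26) and (−21, 6).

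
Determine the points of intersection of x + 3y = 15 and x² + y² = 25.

(0, 5) and (3, 4)

Express y = (15 − x)/3 and substitute into the circle:
10x² − 30x = 0  ⟹  x² − 3x = 0
x = 3 or x = 0, giving (3, 4) and (0, 5).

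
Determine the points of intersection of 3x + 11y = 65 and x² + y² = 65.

(−4, 7) and (7, 4)

From the line, y = (65 − 3x)/11. Substituting:
130x² − 390x − 3640 = 0  ⟹  x² − 3x − 28 = 0
x = 7 or x = −4, giving (7, 4) and (−4, 7).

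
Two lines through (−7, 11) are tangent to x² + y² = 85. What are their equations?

9x − 2y = −85 and 2x + 9y = 85

Write the tangent as mx − y + (11 − m·(−7)) = 0 and set its distance from the centre to √85:
[m·(7) − (−11)]² = 85(m² + 1)
18m² − 77m − 18 = 0, so m = 9/2 or m = −2/9.
With m = 9/2: 9x − 2y = −85. With m = −2/9: 2x + 9y = 85.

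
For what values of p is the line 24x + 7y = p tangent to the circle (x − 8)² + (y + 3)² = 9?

p = 96 or p = 246

Tangency holds when the distance from the centre (8, −3) to the line equals the radius 3:
|24·8 + 7·(−3) − p| / √625 = 3
|p − (171)| = 3·25, so p = 246 or p = 96.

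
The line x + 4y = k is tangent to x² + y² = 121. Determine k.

k = ±11√17

Tangency holds when the distance from the centre (0, 0) to the line equals the radius 11:
|1·0 + 4·0 − k| / √17 = 11
|k| = 11√17.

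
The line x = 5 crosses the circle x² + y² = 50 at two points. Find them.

(5, −5) and (5, 5)

The line gives x = 5. Substituting into the circle:
y² − 25 = 0
y = 5 or y = −5, giving (5, 5) and (5, −5).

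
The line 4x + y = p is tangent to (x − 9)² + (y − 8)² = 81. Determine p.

The line touches the circle iff its distance from (9, 8) is 9:
|4·9 + 1·8 − p| / √17 = 9
|p − (44)| = 9√17.

p = 44 ± 9√17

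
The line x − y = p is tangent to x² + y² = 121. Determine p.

p = ±11√2

The line touches the circle iff its distance from (0, 0) is 11:
|1·0 − 1·0 − p| / √2 = 11
|p| = 11√2.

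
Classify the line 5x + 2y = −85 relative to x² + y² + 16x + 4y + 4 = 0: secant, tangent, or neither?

d² = (5·(−8) + 2·(−2) − (−85))²/29 = 1681/29; r² = 64.
Since d² < r², the line cuts the circle twice.

secant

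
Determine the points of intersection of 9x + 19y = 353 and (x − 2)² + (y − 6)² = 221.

Substitute y = (353 − 9x)/19:
442x² − 5746x − 21216 = 0  ⟹  x² − 13x − 48 = 0
x = 16 or x = −3, giving (16, 11) and (−3, 20).

(−3, 20) and (16, 11)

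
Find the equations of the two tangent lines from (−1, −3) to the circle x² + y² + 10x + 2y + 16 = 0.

A line y − (−3) = m(x − (−1)) is tangent when its distance from (−5, −1) is √10:
(−4m − (2))² = 10(m² + 1)
3m² + 8m − 3 = 0, so m = 1/3 or m = −3.
Through (−1, −3) these give x − 3y = 8 and 3x + y = −6.

x − 3y = 8 and 3x + y = −6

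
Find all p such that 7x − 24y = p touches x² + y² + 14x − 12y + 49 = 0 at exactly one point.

For a tangent, require d(centre, line) = r = 6.
|7·(−7) − 24·6 − p| / √625 = 6
|p − (−193)| = 6·25, so p = −43 or p = −343.

p = −343 or p = −43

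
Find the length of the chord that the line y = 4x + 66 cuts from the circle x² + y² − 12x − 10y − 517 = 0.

Centre (6, 5), r² = 578. Perpendicular distance d from centre to line = |85| / √17 = 85/√17.
Chord = 2√(r² − d²) = 2·√(153) = 6√17.

6√17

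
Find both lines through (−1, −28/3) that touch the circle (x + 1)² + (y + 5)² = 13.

A line y − (−28/3) = m(x − (−1)) is tangent when its distance from (−1, −5) is √13:
[m·(0) − (13/3)]² = 13(m² + 1)
9m² − 4 = 0, so m = 2/3 or m = −2/3.
With m = 2/3: 2x − 3y = 26. With m = −2/3: 2x + 3y = −30.

2x − 3y = 26 and 2x + 3y = −30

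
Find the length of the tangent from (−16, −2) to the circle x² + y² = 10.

Centre (0, 0), r² = 10. |PO|² = (−16)² + (−2)² = 260.
The tangent meets the radius at right angles, so tangent² = |PO|² − r² = 260 − 10 = 250.

5√10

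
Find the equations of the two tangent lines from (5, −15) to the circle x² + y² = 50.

x + y = −10 and 7x − y = 50

Write the tangent as mx − y + (−15 − m·(5)) = 0 and set its distance from the centre to 5√2:
[m·(−5) − (15)]² = 50(m² + 1)
m² − 6m − 7 = 0, so m = −1 or m = 7.
With m = −1: x + y = −10. With m = 7: 7x − y = 50.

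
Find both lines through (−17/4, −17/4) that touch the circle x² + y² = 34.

3x + 5y = −34 and 5x + 3y = −34

Write the tangent as mx − y + (−17/4 − m·(−17/4)) = 0 and set its distance from the centre to √34:
[m·(17/4) − (17/4)]² = 34(m² + 1)
15m² + 34m + 15 = 0, so m = −3/5 or m = −5/3.
Through (−17/4, −17/4) these give 3x + 5y = −34 and 5x + 3y = −34.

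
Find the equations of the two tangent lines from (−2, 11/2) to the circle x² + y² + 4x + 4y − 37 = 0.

x + 2y = 9 and x − 2y = −13

Write the tangent as mx − y + (11/2 − m·(−2)) = 0 and set its distance from the centre to 3√5:
(0m − (−15/2))² = 45(m² + 1)
4m² − 1 = 0, so m = −1/2 or m = 1/2.
With m = −1/2: x + 2y = 9. With m = 1/2: x − 2y = −13.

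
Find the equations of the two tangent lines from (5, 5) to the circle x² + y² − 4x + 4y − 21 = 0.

5x + 2y = 35 and 2x − 5y = −15

Let a tangent through (5, 5) have slope m. Its distance from (2, −2) must equal √29:
(−3m − (−7))² = 29(m² + 1)
10m² + 21m − 10 = 0, so m = −5/2 or m = 2/5.
Through (5, 5) these give 5x + 2y = 35 and 2x − 5y = −15.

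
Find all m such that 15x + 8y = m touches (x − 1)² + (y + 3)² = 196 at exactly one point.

m = −247 or m = 229

The line touches the circle iff its distance from (1, −3) is 14:
|15·1 + 8·(−3) − m| / √289 = 14
|m − (−9)| = 14·17, so m = 229 or m = −247.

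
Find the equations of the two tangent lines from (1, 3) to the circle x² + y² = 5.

x − 2y = −5 and 2x + y = 5

Write the tangent as mx − y + (3 − m·(1)) = 0 and set its distance from the centre to √5:
(−1m − (−3))² = 5(m² + 1)
2m² + 3m − 2 = 0, so m = 1/2 or m = −2.
Through (1, 3) these give x − 2y = −5 and 2x + y = 5.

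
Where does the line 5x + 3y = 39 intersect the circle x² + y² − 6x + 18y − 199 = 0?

Substitute y = (39 − 5x)/3:
34x² − 714x + 1836 = 0  ⟹  x² − 21x + 54 = 0
x = 18 or x = 3, giving (18, −17) and (3, 8).

(3, 8) and (18, −17)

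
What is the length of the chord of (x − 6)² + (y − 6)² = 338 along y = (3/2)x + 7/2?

The distance from (6, 6) to the line is 13/√13, and r² = 338.
Chord = 2√(r² − d²) = 2·√(325) = 10√13.

10√13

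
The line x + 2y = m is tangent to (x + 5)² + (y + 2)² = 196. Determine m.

For a tangent, require d(centre, line) = r = 14.
|1·(−5) + 2·(−2) − m| / √5 = 14
|m − (−9)| = 14√5.

m = −9 ± 14√5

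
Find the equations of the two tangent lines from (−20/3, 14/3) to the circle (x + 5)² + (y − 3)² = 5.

Let a tangent through (−20/3, 14/3) have slope m. Its distance from (−5, 3) must equal √5:
[m·(5/3) − (−5/3)]² = 5(m² + 1)
2m² − 5m + 2 = 0, so m = 2 or m = 1/2.
With m = 2: 2x − y = −18. With m = 1/2: x − 2y = −16.

2x − y = −18 and x − 2y = −16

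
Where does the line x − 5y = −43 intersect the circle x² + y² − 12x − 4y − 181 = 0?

Express y = (43 + x)/5 and substitute into the circle:
26x² − 234x − 3536 = 0  ⟹  x² − 9x − 136 = 0
x = 17 or x = −8, giving (17, 12) and (−8, 7).

(−8, 7) and (17, 12)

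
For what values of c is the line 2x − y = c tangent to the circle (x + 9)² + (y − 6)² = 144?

The line touches the circle iff its distance from (−9, 6) is 12:
|2·(−9) − 1·6 − c| / √5 = 12
|c − (−24)| = 12√5.

c = −24 ± 12√5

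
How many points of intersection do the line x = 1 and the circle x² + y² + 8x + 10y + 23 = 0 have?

Substituting the line into the circle gives y² + 10y + 32 = 0.
Δ = 100 − 128 = −28.
No real roots: the line does not meet the circle.

0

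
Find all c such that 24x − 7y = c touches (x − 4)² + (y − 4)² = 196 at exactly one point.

Tangency holds when the distance from the centre (4, 4) to the line equals the radius 14:
|24·4 − 7·4 − c| / √625 = 14
|c − (68)| = 14·25, so c = 418 or c = −282.

c = −282 or c = 418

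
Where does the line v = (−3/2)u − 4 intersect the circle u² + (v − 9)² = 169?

Express v = (−8 − 3u)/2 and substitute into the circle:
13u² + 156u = 0  ⟹  u² + 12u = 0
u = 0 or u = −12, giving (0, −4) and (−12, 14).

(−12, 14) and (0, −4)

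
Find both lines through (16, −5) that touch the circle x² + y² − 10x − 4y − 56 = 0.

9x + 2y = 134 and 2x − 9y = 77

Write the tangent as mx − y + (−5 − m·(16)) = 0 and set its distance from the centre to √85:
(−11m − (7))² = 85(m² + 1)
18m² + 77m − 18 = 0, so m = −9/2 or m = 2/9.
Through (16, −5) these give 9x + 2y = 134 and 2x − 9y = 77.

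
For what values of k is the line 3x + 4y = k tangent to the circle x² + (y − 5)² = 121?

k = −35 or k = 75

The line touches the circle iff its distance from (0, 5) is 11:
|3·0 + 4·5 − k| / √25 = 11
|k − (20)| = 11·5, so k = 75 or k = −35.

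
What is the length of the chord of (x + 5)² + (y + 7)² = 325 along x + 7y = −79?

25√2

Centre (−5, −7), r² = 325. Perpendicular distance d from centre to line = |25| / √50 = 25/√50.
Half the chord is √(r² − d²) = √(625/2), so the full chord is 25√2.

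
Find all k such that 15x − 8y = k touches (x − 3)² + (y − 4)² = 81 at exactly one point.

k = −140 or k = 166

The line touches the circle iff its distance from (3, 4) is 9:
|15·3 − 8·4 − k| / √289 = 9
|k − (13)| = 9·17, so k = 166 or k = −140.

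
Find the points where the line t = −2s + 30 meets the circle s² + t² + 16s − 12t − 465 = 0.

Substitute t = −2s + 30:
5s² − 80s + 75 = 0  ⟹  s² − 16s + 15 = 0
s = 15 or s = 1, giving (15, 0) and (1, 28).

(1, 28) and (15, 0)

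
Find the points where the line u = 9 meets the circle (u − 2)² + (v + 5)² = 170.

The line gives u = 9. Substituting into the circle:
v² + 10v − 96 = 0
v = 6 or v = −16, giving (9, 6) and (9, −16).

(9, −16) and (9, 6)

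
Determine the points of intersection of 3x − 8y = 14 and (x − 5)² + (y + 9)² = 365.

(−14, −7) and (18, 5)

Express y = (−14 + 3x)/8 and substitute into the circle:
73x² − 292x − 18396 = 0  ⟹  x² − 4x − 252 = 0
x = 18 or x = −14, giving (18, 5) and (−14, −7).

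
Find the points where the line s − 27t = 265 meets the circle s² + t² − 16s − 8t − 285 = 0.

(−5, −10) and (22, −9)

Substitute t = (−265 + s)/27:
730s² − 12410s − 80300 = 0  ⟹  s² − 17s − 110 = 0
s = 22 or s = −5, giving (22, −9) and (−5, −10).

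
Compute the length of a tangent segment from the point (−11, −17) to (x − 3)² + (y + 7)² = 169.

√127

Centre (3, −7), r² = 169. |PO|² = (−14)² + (−10)² = 296.
The tangent meets the radius at right angles, so tangent² = |PO|² − r² = 296 − 169 = 127.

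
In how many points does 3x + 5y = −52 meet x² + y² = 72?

0

Substituting the line into the circle gives 34x² + 312x + 904 = 0.
Discriminant = (312)² − 4·34·(904) = −25600 < 0.
No real roots: the line does not meet the circle.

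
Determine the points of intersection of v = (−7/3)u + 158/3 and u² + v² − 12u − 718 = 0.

Substitute v = (158 − 7u)/3:
58u² − 2320u + 18502 = 0  ⟹  u² − 40u + 319 = 0
u = 29 or u = 11, giving (29, −15) and (11, 27).

(11, 27) and (29, −15)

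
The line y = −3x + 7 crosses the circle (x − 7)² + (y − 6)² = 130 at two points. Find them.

(−2, 13) and (4, −5)

Express y = −3x + 7 and substitute into the circle:
10x² − 20x − 80 = 0  ⟹  x² − 2x − 8 = 0
x = 4 or x = −2, giving (4, −5) and (−2, 13).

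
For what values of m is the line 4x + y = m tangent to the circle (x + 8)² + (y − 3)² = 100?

m = −29 ± 10√17

The line touches the circle iff its distance from (−8, 3) is 10:
|4·(−8) + 1·3 − m| / √17 = 10
|m − (−29)| = 10√17.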